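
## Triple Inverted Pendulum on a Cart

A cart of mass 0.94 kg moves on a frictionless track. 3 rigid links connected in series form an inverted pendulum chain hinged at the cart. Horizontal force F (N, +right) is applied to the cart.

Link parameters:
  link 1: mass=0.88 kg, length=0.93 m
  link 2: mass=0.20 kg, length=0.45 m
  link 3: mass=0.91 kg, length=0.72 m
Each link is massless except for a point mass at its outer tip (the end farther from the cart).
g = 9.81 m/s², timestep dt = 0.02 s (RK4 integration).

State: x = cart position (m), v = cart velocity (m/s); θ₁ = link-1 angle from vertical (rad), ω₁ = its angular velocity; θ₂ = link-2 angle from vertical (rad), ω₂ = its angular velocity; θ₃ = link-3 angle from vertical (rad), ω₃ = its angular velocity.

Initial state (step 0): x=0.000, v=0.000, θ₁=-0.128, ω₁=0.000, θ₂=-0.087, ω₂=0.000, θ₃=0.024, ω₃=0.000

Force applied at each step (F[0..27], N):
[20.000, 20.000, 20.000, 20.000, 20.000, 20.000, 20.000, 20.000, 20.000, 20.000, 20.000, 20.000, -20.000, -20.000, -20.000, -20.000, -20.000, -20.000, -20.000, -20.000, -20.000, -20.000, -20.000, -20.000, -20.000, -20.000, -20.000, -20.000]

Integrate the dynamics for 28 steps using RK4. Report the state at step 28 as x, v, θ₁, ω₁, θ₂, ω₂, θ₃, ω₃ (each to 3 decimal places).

apply F[0]=+20.000 → step 1: x=0.005, v=0.461, θ₁=-0.133, ω₁=-0.526, θ₂=-0.088, ω₂=-0.113, θ₃=0.025, ω₃=0.108
apply F[1]=+20.000 → step 2: x=0.018, v=0.920, θ₁=-0.149, ω₁=-1.052, θ₂=-0.091, ω₂=-0.213, θ₃=0.028, ω₃=0.206
apply F[2]=+20.000 → step 3: x=0.041, v=1.374, θ₁=-0.175, ω₁=-1.575, θ₂=-0.096, ω₂=-0.285, θ₃=0.033, ω₃=0.283
apply F[3]=+20.000 → step 4: x=0.073, v=1.816, θ₁=-0.212, ω₁=-2.086, θ₂=-0.103, ω₂=-0.318, θ₃=0.039, ω₃=0.324
apply F[4]=+20.000 → step 5: x=0.114, v=2.237, θ₁=-0.259, ω₁=-2.574, θ₂=-0.109, ω₂=-0.310, θ₃=0.046, ω₃=0.313
apply F[5]=+20.000 → step 6: x=0.163, v=2.625, θ₁=-0.315, ω₁=-3.019, θ₂=-0.115, ω₂=-0.271, θ₃=0.051, ω₃=0.240
apply F[6]=+20.000 → step 7: x=0.219, v=2.970, θ₁=-0.379, ω₁=-3.408, θ₂=-0.120, ω₂=-0.224, θ₃=0.055, ω₃=0.106
apply F[7]=+20.000 → step 8: x=0.281, v=3.266, θ₁=-0.451, ω₁=-3.732, θ₂=-0.124, ω₂=-0.205, θ₃=0.055, ω₃=-0.080
apply F[8]=+20.000 → step 9: x=0.349, v=3.513, θ₁=-0.528, ω₁=-3.988, θ₂=-0.128, ω₂=-0.244, θ₃=0.052, ω₃=-0.298
apply F[9]=+20.000 → step 10: x=0.421, v=3.713, θ₁=-0.610, ω₁=-4.186, θ₂=-0.134, ω₂=-0.364, θ₃=0.043, ω₃=-0.531
apply F[10]=+20.000 → step 11: x=0.497, v=3.872, θ₁=-0.695, ω₁=-4.335, θ₂=-0.143, ω₂=-0.573, θ₃=0.030, ω₃=-0.763
apply F[11]=+20.000 → step 12: x=0.576, v=3.997, θ₁=-0.783, ω₁=-4.447, θ₂=-0.158, ω₂=-0.866, θ₃=0.013, ω₃=-0.990
apply F[12]=-20.000 → step 13: x=0.652, v=3.618, θ₁=-0.871, ω₁=-4.339, θ₂=-0.174, ω₂=-0.795, θ₃=-0.007, ω₃=-0.970
apply F[13]=-20.000 → step 14: x=0.721, v=3.253, θ₁=-0.957, ω₁=-4.283, θ₂=-0.189, ω₂=-0.701, θ₃=-0.026, ω₃=-0.946
apply F[14]=-20.000 → step 15: x=0.782, v=2.894, θ₁=-1.042, ω₁=-4.271, θ₂=-0.202, ω₂=-0.592, θ₃=-0.045, ω₃=-0.923
apply F[15]=-20.000 → step 16: x=0.836, v=2.536, θ₁=-1.128, ω₁=-4.295, θ₂=-0.213, ω₂=-0.475, θ₃=-0.063, ω₃=-0.903
apply F[16]=-20.000 → step 17: x=0.884, v=2.173, θ₁=-1.214, ω₁=-4.352, θ₂=-0.221, ω₂=-0.360, θ₃=-0.081, ω₃=-0.889
apply F[17]=-20.000 → step 18: x=0.923, v=1.801, θ₁=-1.302, ω₁=-4.440, θ₂=-0.227, ω₂=-0.253, θ₃=-0.098, ω₃=-0.879
apply F[18]=-20.000 → step 19: x=0.956, v=1.417, θ₁=-1.392, ω₁=-4.559, θ₂=-0.232, ω₂=-0.167, θ₃=-0.116, ω₃=-0.875
apply F[19]=-20.000 → step 20: x=0.980, v=1.015, θ₁=-1.485, ω₁=-4.711, θ₂=-0.234, ω₂=-0.113, θ₃=-0.133, ω₃=-0.875
apply F[20]=-20.000 → step 21: x=0.996, v=0.590, θ₁=-1.581, ω₁=-4.900, θ₂=-0.236, ω₂=-0.105, θ₃=-0.151, ω₃=-0.878
apply F[21]=-20.000 → step 22: x=1.003, v=0.138, θ₁=-1.681, ω₁=-5.131, θ₂=-0.239, ω₂=-0.162, θ₃=-0.169, ω₃=-0.881
apply F[22]=-20.000 → step 23: x=1.001, v=-0.350, θ₁=-1.786, ω₁=-5.416, θ₂=-0.243, ω₂=-0.306, θ₃=-0.186, ω₃=-0.884
apply F[23]=-20.000 → step 24: x=0.989, v=-0.883, θ₁=-1.898, ω₁=-5.769, θ₂=-0.252, ω₂=-0.569, θ₃=-0.204, ω₃=-0.886
apply F[24]=-20.000 → step 25: x=0.966, v=-1.475, θ₁=-2.018, ω₁=-6.210, θ₂=-0.267, ω₂=-0.994, θ₃=-0.222, ω₃=-0.884
apply F[25]=-20.000 → step 26: x=0.929, v=-2.145, θ₁=-2.147, ω₁=-6.773, θ₂=-0.293, ω₂=-1.651, θ₃=-0.239, ω₃=-0.876
apply F[26]=-20.000 → step 27: x=0.879, v=-2.917, θ₁=-2.290, ω₁=-7.501, θ₂=-0.336, ω₂=-2.657, θ₃=-0.257, ω₃=-0.853
apply F[27]=-20.000 → step 28: x=0.812, v=-3.820, θ₁=-2.449, ω₁=-8.447, θ₂=-0.403, ω₂=-4.224, θ₃=-0.273, ω₃=-0.785

Answer: x=0.812, v=-3.820, θ₁=-2.449, ω₁=-8.447, θ₂=-0.403, ω₂=-4.224, θ₃=-0.273, ω₃=-0.785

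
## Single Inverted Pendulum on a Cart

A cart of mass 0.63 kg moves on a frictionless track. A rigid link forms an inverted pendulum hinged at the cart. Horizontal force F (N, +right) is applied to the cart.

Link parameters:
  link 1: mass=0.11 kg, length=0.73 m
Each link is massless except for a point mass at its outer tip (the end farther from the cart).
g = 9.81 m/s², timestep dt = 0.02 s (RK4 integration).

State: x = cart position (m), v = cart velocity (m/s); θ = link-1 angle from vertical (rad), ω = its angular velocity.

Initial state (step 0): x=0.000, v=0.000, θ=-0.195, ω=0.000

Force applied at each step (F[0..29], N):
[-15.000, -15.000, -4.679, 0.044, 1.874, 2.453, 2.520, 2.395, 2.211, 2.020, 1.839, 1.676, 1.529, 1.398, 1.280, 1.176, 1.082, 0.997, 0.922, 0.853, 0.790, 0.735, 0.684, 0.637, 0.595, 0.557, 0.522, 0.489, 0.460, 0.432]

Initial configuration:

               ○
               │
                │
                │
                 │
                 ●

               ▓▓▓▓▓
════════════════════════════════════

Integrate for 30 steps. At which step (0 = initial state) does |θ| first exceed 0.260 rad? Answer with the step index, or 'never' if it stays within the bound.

Answer: never

Derivation:
apply F[0]=-15.000 → step 1: x=-0.005, v=-0.467, θ=-0.189, ω=0.576
apply F[1]=-15.000 → step 2: x=-0.019, v=-0.935, θ=-0.172, ω=1.158
apply F[2]=-4.679 → step 3: x=-0.039, v=-1.078, θ=-0.147, ω=1.309
apply F[3]=+0.044 → step 4: x=-0.060, v=-1.072, θ=-0.122, ω=1.265
apply F[4]=+1.874 → step 5: x=-0.081, v=-1.010, θ=-0.097, ω=1.151
apply F[5]=+2.453 → step 6: x=-0.101, v=-0.929, θ=-0.076, ω=1.018
apply F[6]=+2.520 → step 7: x=-0.118, v=-0.847, θ=-0.057, ω=0.888
apply F[7]=+2.395 → step 8: x=-0.134, v=-0.770, θ=-0.040, ω=0.769
apply F[8]=+2.211 → step 9: x=-0.149, v=-0.698, θ=-0.026, ω=0.662
apply F[9]=+2.020 → step 10: x=-0.162, v=-0.634, θ=-0.014, ω=0.568
apply F[10]=+1.839 → step 11: x=-0.175, v=-0.575, θ=-0.003, ω=0.486
apply F[11]=+1.676 → step 12: x=-0.185, v=-0.522, θ=0.006, ω=0.413
apply F[12]=+1.529 → step 13: x=-0.195, v=-0.474, θ=0.014, ω=0.350
apply F[13]=+1.398 → step 14: x=-0.204, v=-0.430, θ=0.020, ω=0.295
apply F[14]=+1.280 → step 15: x=-0.213, v=-0.390, θ=0.025, ω=0.246
apply F[15]=+1.176 → step 16: x=-0.220, v=-0.354, θ=0.030, ω=0.204
apply F[16]=+1.082 → step 17: x=-0.227, v=-0.320, θ=0.034, ω=0.167
apply F[17]=+0.997 → step 18: x=-0.233, v=-0.290, θ=0.037, ω=0.135
apply F[18]=+0.922 → step 19: x=-0.238, v=-0.262, θ=0.039, ω=0.107
apply F[19]=+0.853 → step 20: x=-0.243, v=-0.236, θ=0.041, ω=0.082
apply F[20]=+0.790 → step 21: x=-0.248, v=-0.213, θ=0.042, ω=0.061
apply F[21]=+0.735 → step 22: x=-0.252, v=-0.191, θ=0.043, ω=0.043
apply F[22]=+0.684 → step 23: x=-0.256, v=-0.171, θ=0.044, ω=0.027
apply F[23]=+0.637 → step 24: x=-0.259, v=-0.152, θ=0.045, ω=0.013
apply F[24]=+0.595 → step 25: x=-0.262, v=-0.134, θ=0.045, ω=0.001
apply F[25]=+0.557 → step 26: x=-0.264, v=-0.118, θ=0.045, ω=-0.009
apply F[26]=+0.522 → step 27: x=-0.266, v=-0.103, θ=0.044, ω=-0.017
apply F[27]=+0.489 → step 28: x=-0.268, v=-0.089, θ=0.044, ω=-0.025
apply F[28]=+0.460 → step 29: x=-0.270, v=-0.076, θ=0.043, ω=-0.031
apply F[29]=+0.432 → step 30: x=-0.271, v=-0.064, θ=0.043, ω=-0.036
max |θ| = 0.195 ≤ 0.260 over all 31 states.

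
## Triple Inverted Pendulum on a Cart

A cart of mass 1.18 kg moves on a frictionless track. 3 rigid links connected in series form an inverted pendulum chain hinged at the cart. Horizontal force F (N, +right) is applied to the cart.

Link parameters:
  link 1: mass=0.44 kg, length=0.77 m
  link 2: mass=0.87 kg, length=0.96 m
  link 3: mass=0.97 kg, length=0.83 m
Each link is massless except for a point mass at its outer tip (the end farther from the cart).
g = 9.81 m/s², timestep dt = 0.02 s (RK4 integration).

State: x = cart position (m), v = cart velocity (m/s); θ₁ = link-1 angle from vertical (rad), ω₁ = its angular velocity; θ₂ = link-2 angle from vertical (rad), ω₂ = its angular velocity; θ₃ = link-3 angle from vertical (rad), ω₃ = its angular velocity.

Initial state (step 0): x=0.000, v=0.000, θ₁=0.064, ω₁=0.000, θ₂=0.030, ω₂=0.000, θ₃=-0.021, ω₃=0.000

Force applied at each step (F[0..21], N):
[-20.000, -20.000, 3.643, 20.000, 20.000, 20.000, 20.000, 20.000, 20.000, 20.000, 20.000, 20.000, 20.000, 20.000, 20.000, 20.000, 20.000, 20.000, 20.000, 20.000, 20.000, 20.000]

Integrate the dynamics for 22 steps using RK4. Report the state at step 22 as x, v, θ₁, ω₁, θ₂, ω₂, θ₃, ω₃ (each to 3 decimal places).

Answer: x=0.758, v=5.057, θ₁=-0.171, ω₁=-3.978, θ₂=-0.594, ω₂=-2.435, θ₃=-0.065, ω₃=-0.221

Derivation:
apply F[0]=-20.000 → step 1: x=-0.004, v=-0.360, θ₁=0.069, ω₁=0.517, θ₂=0.030, ω₂=-0.023, θ₃=-0.021, ω₃=-0.022
apply F[1]=-20.000 → step 2: x=-0.014, v=-0.722, θ₁=0.085, ω₁=1.044, θ₂=0.029, ω₂=-0.053, θ₃=-0.022, ω₃=-0.042
apply F[2]=+3.643 → step 3: x=-0.029, v=-0.693, θ₁=0.106, ω₁=1.095, θ₂=0.027, ω₂=-0.106, θ₃=-0.023, ω₃=-0.065
apply F[3]=+20.000 → step 4: x=-0.039, v=-0.400, θ₁=0.125, ω₁=0.847, θ₂=0.025, ω₂=-0.194, θ₃=-0.025, ω₃=-0.091
apply F[4]=+20.000 → step 5: x=-0.045, v=-0.116, θ₁=0.140, ω₁=0.640, θ₂=0.020, ω₂=-0.309, θ₃=-0.027, ω₃=-0.117
apply F[5]=+20.000 → step 6: x=-0.044, v=0.164, θ₁=0.151, ω₁=0.466, θ₂=0.012, ω₂=-0.447, θ₃=-0.029, ω₃=-0.140
apply F[6]=+20.000 → step 7: x=-0.038, v=0.440, θ₁=0.159, ω₁=0.318, θ₂=0.002, ω₂=-0.606, θ₃=-0.032, ω₃=-0.160
apply F[7]=+20.000 → step 8: x=-0.027, v=0.715, θ₁=0.164, ω₁=0.187, θ₂=-0.012, ω₂=-0.783, θ₃=-0.036, ω₃=-0.175
apply F[8]=+20.000 → step 9: x=-0.010, v=0.991, θ₁=0.167, ω₁=0.069, θ₂=-0.030, ω₂=-0.978, θ₃=-0.039, ω₃=-0.183
apply F[9]=+20.000 → step 10: x=0.013, v=1.269, θ₁=0.167, ω₁=-0.045, θ₂=-0.052, ω₂=-1.187, θ₃=-0.043, ω₃=-0.183
apply F[10]=+20.000 → step 11: x=0.041, v=1.552, θ₁=0.165, ω₁=-0.161, θ₂=-0.077, ω₂=-1.407, θ₃=-0.046, ω₃=-0.175
apply F[11]=+20.000 → step 12: x=0.075, v=1.840, θ₁=0.160, ω₁=-0.287, θ₂=-0.108, ω₂=-1.634, θ₃=-0.050, ω₃=-0.158
apply F[12]=+20.000 → step 13: x=0.115, v=2.136, θ₁=0.153, ω₁=-0.433, θ₂=-0.143, ω₂=-1.863, θ₃=-0.053, ω₃=-0.134
apply F[13]=+20.000 → step 14: x=0.161, v=2.438, θ₁=0.143, ω₁=-0.609, θ₂=-0.182, ω₂=-2.084, θ₃=-0.055, ω₃=-0.106
apply F[14]=+20.000 → step 15: x=0.213, v=2.749, θ₁=0.129, ω₁=-0.825, θ₂=-0.226, ω₂=-2.291, θ₃=-0.057, ω₃=-0.075
apply F[15]=+20.000 → step 16: x=0.271, v=3.068, θ₁=0.110, ω₁=-1.088, θ₂=-0.274, ω₂=-2.474, θ₃=-0.058, ω₃=-0.046
apply F[16]=+20.000 → step 17: x=0.335, v=3.394, θ₁=0.085, ω₁=-1.408, θ₂=-0.325, ω₂=-2.622, θ₃=-0.059, ω₃=-0.023
apply F[17]=+20.000 → step 18: x=0.406, v=3.727, θ₁=0.053, ω₁=-1.789, θ₂=-0.378, ω₂=-2.727, θ₃=-0.059, ω₃=-0.013
apply F[18]=+20.000 → step 19: x=0.484, v=4.065, θ₁=0.013, ω₁=-2.236, θ₂=-0.434, ω₂=-2.775, θ₃=-0.059, ω₃=-0.020
apply F[19]=+20.000 → step 20: x=0.569, v=4.403, θ₁=-0.037, ω₁=-2.752, θ₂=-0.489, ω₂=-2.754, θ₃=-0.060, ω₃=-0.051
apply F[20]=+20.000 → step 21: x=0.661, v=4.737, θ₁=-0.098, ω₁=-3.334, θ₂=-0.543, ω₂=-2.646, θ₃=-0.062, ω₃=-0.114
apply F[21]=+20.000 → step 22: x=0.758, v=5.057, θ₁=-0.171, ω₁=-3.978, θ₂=-0.594, ω₂=-2.435, θ₃=-0.065, ω₃=-0.221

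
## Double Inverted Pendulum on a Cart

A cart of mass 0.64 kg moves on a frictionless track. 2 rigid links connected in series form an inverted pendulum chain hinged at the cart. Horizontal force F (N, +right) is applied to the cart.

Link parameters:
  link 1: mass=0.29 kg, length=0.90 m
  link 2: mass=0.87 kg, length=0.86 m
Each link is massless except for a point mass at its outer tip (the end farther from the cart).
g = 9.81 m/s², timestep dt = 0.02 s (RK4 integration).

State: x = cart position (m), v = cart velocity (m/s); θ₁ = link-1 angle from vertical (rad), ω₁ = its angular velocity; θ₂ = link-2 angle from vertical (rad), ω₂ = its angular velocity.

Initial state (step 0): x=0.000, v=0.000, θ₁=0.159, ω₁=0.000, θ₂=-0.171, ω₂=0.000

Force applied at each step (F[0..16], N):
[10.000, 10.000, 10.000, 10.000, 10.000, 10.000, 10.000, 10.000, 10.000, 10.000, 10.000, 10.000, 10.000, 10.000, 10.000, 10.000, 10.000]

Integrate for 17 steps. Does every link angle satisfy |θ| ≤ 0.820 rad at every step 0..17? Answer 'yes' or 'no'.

apply F[0]=+10.000 → step 1: x=0.003, v=0.261, θ₁=0.158, ω₁=-0.070, θ₂=-0.174, ω₂=-0.269
apply F[1]=+10.000 → step 2: x=0.010, v=0.524, θ₁=0.156, ω₁=-0.143, θ₂=-0.182, ω₂=-0.538
apply F[2]=+10.000 → step 3: x=0.024, v=0.789, θ₁=0.153, ω₁=-0.222, θ₂=-0.195, ω₂=-0.804
apply F[3]=+10.000 → step 4: x=0.042, v=1.057, θ₁=0.147, ω₁=-0.312, θ₂=-0.214, ω₂=-1.068
apply F[4]=+10.000 → step 5: x=0.066, v=1.330, θ₁=0.140, ω₁=-0.416, θ₂=-0.238, ω₂=-1.325
apply F[5]=+10.000 → step 6: x=0.095, v=1.607, θ₁=0.130, ω₁=-0.538, θ₂=-0.267, ω₂=-1.575
apply F[6]=+10.000 → step 7: x=0.130, v=1.891, θ₁=0.118, ω₁=-0.684, θ₂=-0.301, ω₂=-1.812
apply F[7]=+10.000 → step 8: x=0.171, v=2.181, θ₁=0.103, ω₁=-0.858, θ₂=-0.339, ω₂=-2.032
apply F[8]=+10.000 → step 9: x=0.218, v=2.477, θ₁=0.084, ω₁=-1.066, θ₂=-0.382, ω₂=-2.231
apply F[9]=+10.000 → step 10: x=0.270, v=2.779, θ₁=0.060, ω₁=-1.312, θ₂=-0.428, ω₂=-2.401
apply F[10]=+10.000 → step 11: x=0.329, v=3.086, θ₁=0.031, ω₁=-1.599, θ₂=-0.478, ω₂=-2.537
apply F[11]=+10.000 → step 12: x=0.394, v=3.397, θ₁=-0.004, ω₁=-1.932, θ₂=-0.529, ω₂=-2.629
apply F[12]=+10.000 → step 13: x=0.465, v=3.710, θ₁=-0.047, ω₁=-2.313, θ₂=-0.583, ω₂=-2.668
apply F[13]=+10.000 → step 14: x=0.542, v=4.021, θ₁=-0.097, ω₁=-2.741, θ₂=-0.636, ω₂=-2.641
apply F[14]=+10.000 → step 15: x=0.625, v=4.323, θ₁=-0.157, ω₁=-3.215, θ₂=-0.688, ω₂=-2.538
apply F[15]=+10.000 → step 16: x=0.715, v=4.607, θ₁=-0.226, ω₁=-3.728, θ₂=-0.737, ω₂=-2.346
apply F[16]=+10.000 → step 17: x=0.809, v=4.857, θ₁=-0.306, ω₁=-4.268, θ₂=-0.781, ω₂=-2.057
Max |angle| over trajectory = 0.781 rad; bound = 0.820 → within bound.

Answer: yes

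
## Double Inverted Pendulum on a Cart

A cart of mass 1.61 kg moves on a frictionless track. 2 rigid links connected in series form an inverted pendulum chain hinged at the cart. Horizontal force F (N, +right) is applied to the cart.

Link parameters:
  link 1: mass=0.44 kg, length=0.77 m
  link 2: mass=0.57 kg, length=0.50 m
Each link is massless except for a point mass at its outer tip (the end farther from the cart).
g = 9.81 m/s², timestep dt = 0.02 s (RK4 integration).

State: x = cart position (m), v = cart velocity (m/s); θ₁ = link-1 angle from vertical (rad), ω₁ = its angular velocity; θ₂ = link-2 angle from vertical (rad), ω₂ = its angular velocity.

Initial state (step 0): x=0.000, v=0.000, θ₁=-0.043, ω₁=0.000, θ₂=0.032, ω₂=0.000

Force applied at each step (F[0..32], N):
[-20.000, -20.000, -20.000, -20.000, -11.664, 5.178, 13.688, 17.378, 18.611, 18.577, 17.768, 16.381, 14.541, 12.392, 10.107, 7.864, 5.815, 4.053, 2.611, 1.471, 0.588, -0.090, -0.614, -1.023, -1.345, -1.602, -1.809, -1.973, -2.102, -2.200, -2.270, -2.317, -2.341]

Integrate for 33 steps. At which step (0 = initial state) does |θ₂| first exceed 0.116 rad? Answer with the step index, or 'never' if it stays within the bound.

Answer: never

Derivation:
apply F[0]=-20.000 → step 1: x=-0.002, v=-0.243, θ₁=-0.040, ω₁=0.279, θ₂=0.033, ω₂=0.070
apply F[1]=-20.000 → step 2: x=-0.010, v=-0.487, θ₁=-0.032, ω₁=0.563, θ₂=0.035, ω₂=0.134
apply F[2]=-20.000 → step 3: x=-0.022, v=-0.732, θ₁=-0.018, ω₁=0.855, θ₂=0.038, ω₂=0.189
apply F[3]=-20.000 → step 4: x=-0.039, v=-0.980, θ₁=0.002, ω₁=1.160, θ₂=0.042, ω₂=0.229
apply F[4]=-11.664 → step 5: x=-0.060, v=-1.126, θ₁=0.027, ω₁=1.345, θ₂=0.047, ω₂=0.252
apply F[5]=+5.178 → step 6: x=-0.082, v=-1.066, θ₁=0.054, ω₁=1.275, θ₂=0.052, ω₂=0.259
apply F[6]=+13.688 → step 7: x=-0.102, v=-0.904, θ₁=0.077, ω₁=1.085, θ₂=0.057, ω₂=0.250
apply F[7]=+17.378 → step 8: x=-0.118, v=-0.699, θ₁=0.097, ω₁=0.851, θ₂=0.062, ω₂=0.225
apply F[8]=+18.611 → step 9: x=-0.130, v=-0.481, θ₁=0.111, ω₁=0.611, θ₂=0.066, ω₂=0.186
apply F[9]=+18.577 → step 10: x=-0.137, v=-0.266, θ₁=0.121, ω₁=0.380, θ₂=0.069, ω₂=0.138
apply F[10]=+17.768 → step 11: x=-0.140, v=-0.062, θ₁=0.127, ω₁=0.169, θ₂=0.072, ω₂=0.085
apply F[11]=+16.381 → step 12: x=-0.140, v=0.124, θ₁=0.128, ω₁=-0.018, θ₂=0.073, ω₂=0.030
apply F[12]=+14.541 → step 13: x=-0.136, v=0.287, θ₁=0.126, ω₁=-0.177, θ₂=0.073, ω₂=-0.024
apply F[13]=+12.392 → step 14: x=-0.128, v=0.425, θ₁=0.121, ω₁=-0.305, θ₂=0.072, ω₂=-0.073
apply F[14]=+10.107 → step 15: x=-0.119, v=0.535, θ₁=0.114, ω₁=-0.401, θ₂=0.070, ω₂=-0.117
apply F[15]=+7.864 → step 16: x=-0.107, v=0.619, θ₁=0.106, ω₁=-0.468, θ₂=0.067, ω₂=-0.155
apply F[16]=+5.815 → step 17: x=-0.094, v=0.679, θ₁=0.096, ω₁=-0.508, θ₂=0.064, ω₂=-0.187
apply F[17]=+4.053 → step 18: x=-0.080, v=0.718, θ₁=0.085, ω₁=-0.526, θ₂=0.060, ω₂=-0.213
apply F[18]=+2.611 → step 19: x=-0.066, v=0.741, θ₁=0.075, ω₁=-0.528, θ₂=0.055, ω₂=-0.232
apply F[19]=+1.471 → step 20: x=-0.051, v=0.751, θ₁=0.065, ω₁=-0.518, θ₂=0.051, ω₂=-0.247
apply F[20]=+0.588 → step 21: x=-0.036, v=0.751, θ₁=0.054, ω₁=-0.499, θ₂=0.046, ω₂=-0.257
apply F[21]=-0.090 → step 22: x=-0.021, v=0.744, θ₁=0.045, ω₁=-0.475, θ₂=0.040, ω₂=-0.263
apply F[22]=-0.614 → step 23: x=-0.006, v=0.732, θ₁=0.035, ω₁=-0.448, θ₂=0.035, ω₂=-0.265
apply F[23]=-1.023 → step 24: x=0.008, v=0.715, θ₁=0.027, ω₁=-0.419, θ₂=0.030, ω₂=-0.263
apply F[24]=-1.345 → step 25: x=0.022, v=0.696, θ₁=0.019, ω₁=-0.390, θ₂=0.025, ω₂=-0.259
apply F[25]=-1.602 → step 26: x=0.036, v=0.674, θ₁=0.011, ω₁=-0.360, θ₂=0.019, ω₂=-0.253
apply F[26]=-1.809 → step 27: x=0.049, v=0.651, θ₁=0.004, ω₁=-0.331, θ₂=0.014, ω₂=-0.245
apply F[27]=-1.973 → step 28: x=0.062, v=0.626, θ₁=-0.002, ω₁=-0.302, θ₂=0.010, ω₂=-0.235
apply F[28]=-2.102 → step 29: x=0.074, v=0.600, θ₁=-0.008, ω₁=-0.274, θ₂=0.005, ω₂=-0.224
apply F[29]=-2.200 → step 30: x=0.086, v=0.574, θ₁=-0.013, ω₁=-0.248, θ₂=0.001, ω₂=-0.212
apply F[30]=-2.270 → step 31: x=0.097, v=0.548, θ₁=-0.018, ω₁=-0.222, θ₂=-0.003, ω₂=-0.199
apply F[31]=-2.317 → step 32: x=0.108, v=0.522, θ₁=-0.022, ω₁=-0.198, θ₂=-0.007, ω₂=-0.186
apply F[32]=-2.341 → step 33: x=0.118, v=0.496, θ₁=-0.026, ω₁=-0.175, θ₂=-0.011, ω₂=-0.173
max |θ₂| = 0.073 ≤ 0.116 over all 34 states.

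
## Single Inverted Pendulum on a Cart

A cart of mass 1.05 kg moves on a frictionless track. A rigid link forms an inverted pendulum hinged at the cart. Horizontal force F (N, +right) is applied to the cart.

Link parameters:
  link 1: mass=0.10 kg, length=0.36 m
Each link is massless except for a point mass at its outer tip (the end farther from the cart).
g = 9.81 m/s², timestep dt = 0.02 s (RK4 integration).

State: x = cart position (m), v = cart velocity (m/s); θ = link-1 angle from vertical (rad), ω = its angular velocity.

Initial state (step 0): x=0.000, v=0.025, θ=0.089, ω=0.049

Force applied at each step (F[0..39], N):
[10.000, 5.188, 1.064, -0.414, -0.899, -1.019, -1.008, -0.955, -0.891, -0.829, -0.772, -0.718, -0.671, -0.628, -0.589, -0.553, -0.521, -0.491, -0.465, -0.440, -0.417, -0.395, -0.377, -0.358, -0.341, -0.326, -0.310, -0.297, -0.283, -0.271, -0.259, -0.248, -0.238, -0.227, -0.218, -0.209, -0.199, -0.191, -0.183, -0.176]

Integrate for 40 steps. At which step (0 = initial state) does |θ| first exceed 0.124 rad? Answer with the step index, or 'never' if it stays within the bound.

apply F[0]=+10.000 → step 1: x=0.002, v=0.214, θ=0.085, ω=-0.425
apply F[1]=+5.188 → step 2: x=0.008, v=0.311, θ=0.074, ω=-0.651
apply F[2]=+1.064 → step 3: x=0.014, v=0.330, θ=0.061, ω=-0.667
apply F[3]=-0.414 → step 4: x=0.021, v=0.321, θ=0.049, ω=-0.612
apply F[4]=-0.899 → step 5: x=0.027, v=0.303, θ=0.037, ω=-0.539
apply F[5]=-1.019 → step 6: x=0.033, v=0.283, θ=0.027, ω=-0.466
apply F[6]=-1.008 → step 7: x=0.038, v=0.264, θ=0.018, ω=-0.400
apply F[7]=-0.955 → step 8: x=0.043, v=0.245, θ=0.011, ω=-0.340
apply F[8]=-0.891 → step 9: x=0.048, v=0.228, θ=0.005, ω=-0.289
apply F[9]=-0.829 → step 10: x=0.052, v=0.212, θ=-0.001, ω=-0.244
apply F[10]=-0.772 → step 11: x=0.056, v=0.198, θ=-0.005, ω=-0.204
apply F[11]=-0.718 → step 12: x=0.060, v=0.184, θ=-0.009, ω=-0.171
apply F[12]=-0.671 → step 13: x=0.064, v=0.171, θ=-0.012, ω=-0.141
apply F[13]=-0.628 → step 14: x=0.067, v=0.160, θ=-0.015, ω=-0.116
apply F[14]=-0.589 → step 15: x=0.070, v=0.149, θ=-0.017, ω=-0.094
apply F[15]=-0.553 → step 16: x=0.073, v=0.139, θ=-0.018, ω=-0.075
apply F[16]=-0.521 → step 17: x=0.076, v=0.129, θ=-0.020, ω=-0.059
apply F[17]=-0.491 → step 18: x=0.078, v=0.120, θ=-0.021, ω=-0.045
apply F[18]=-0.465 → step 19: x=0.081, v=0.112, θ=-0.022, ω=-0.033
apply F[19]=-0.440 → step 20: x=0.083, v=0.104, θ=-0.022, ω=-0.023
apply F[20]=-0.417 → step 21: x=0.085, v=0.096, θ=-0.022, ω=-0.014
apply F[21]=-0.395 → step 22: x=0.087, v=0.089, θ=-0.023, ω=-0.007
apply F[22]=-0.377 → step 23: x=0.088, v=0.082, θ=-0.023, ω=-0.001
apply F[23]=-0.358 → step 24: x=0.090, v=0.076, θ=-0.023, ω=0.005
apply F[24]=-0.341 → step 25: x=0.091, v=0.070, θ=-0.023, ω=0.009
apply F[25]=-0.326 → step 26: x=0.093, v=0.064, θ=-0.022, ω=0.013
apply F[26]=-0.310 → step 27: x=0.094, v=0.058, θ=-0.022, ω=0.016
apply F[27]=-0.297 → step 28: x=0.095, v=0.053, θ=-0.022, ω=0.019
apply F[28]=-0.283 → step 29: x=0.096, v=0.048, θ=-0.021, ω=0.021
apply F[29]=-0.271 → step 30: x=0.097, v=0.043, θ=-0.021, ω=0.023
apply F[30]=-0.259 → step 31: x=0.098, v=0.039, θ=-0.020, ω=0.024
apply F[31]=-0.248 → step 32: x=0.098, v=0.035, θ=-0.020, ω=0.025
apply F[32]=-0.238 → step 33: x=0.099, v=0.030, θ=-0.019, ω=0.026
apply F[33]=-0.227 → step 34: x=0.100, v=0.026, θ=-0.019, ω=0.027
apply F[34]=-0.218 → step 35: x=0.100, v=0.023, θ=-0.018, ω=0.027
apply F[35]=-0.209 → step 36: x=0.101, v=0.019, θ=-0.018, ω=0.027
apply F[36]=-0.199 → step 37: x=0.101, v=0.016, θ=-0.017, ω=0.027
apply F[37]=-0.191 → step 38: x=0.101, v=0.012, θ=-0.017, ω=0.027
apply F[38]=-0.183 → step 39: x=0.101, v=0.009, θ=-0.016, ω=0.027
apply F[39]=-0.176 → step 40: x=0.102, v=0.006, θ=-0.016, ω=0.027
max |θ| = 0.089 ≤ 0.124 over all 41 states.

Answer: never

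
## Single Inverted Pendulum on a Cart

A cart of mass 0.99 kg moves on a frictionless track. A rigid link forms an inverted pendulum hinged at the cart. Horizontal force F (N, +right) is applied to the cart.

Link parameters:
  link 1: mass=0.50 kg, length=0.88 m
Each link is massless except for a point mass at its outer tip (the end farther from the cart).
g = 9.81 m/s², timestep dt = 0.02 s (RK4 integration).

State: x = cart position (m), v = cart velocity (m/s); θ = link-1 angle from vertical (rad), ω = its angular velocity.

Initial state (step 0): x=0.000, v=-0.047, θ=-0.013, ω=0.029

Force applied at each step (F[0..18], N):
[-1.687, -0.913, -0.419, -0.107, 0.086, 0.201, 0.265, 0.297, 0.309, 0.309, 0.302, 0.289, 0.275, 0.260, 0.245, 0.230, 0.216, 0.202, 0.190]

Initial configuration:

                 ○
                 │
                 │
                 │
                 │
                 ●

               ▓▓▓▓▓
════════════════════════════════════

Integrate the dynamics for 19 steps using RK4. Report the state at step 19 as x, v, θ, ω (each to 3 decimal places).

Answer: x=-0.028, v=-0.034, θ=0.005, ω=0.008

Derivation:
apply F[0]=-1.687 → step 1: x=-0.001, v=-0.080, θ=-0.012, ω=0.063
apply F[1]=-0.913 → step 2: x=-0.003, v=-0.097, θ=-0.011, ω=0.081
apply F[2]=-0.419 → step 3: x=-0.005, v=-0.105, θ=-0.009, ω=0.087
apply F[3]=-0.107 → step 4: x=-0.007, v=-0.106, θ=-0.007, ω=0.087
apply F[4]=+0.086 → step 5: x=-0.009, v=-0.104, θ=-0.006, ω=0.083
apply F[5]=+0.201 → step 6: x=-0.011, v=-0.099, θ=-0.004, ω=0.076
apply F[6]=+0.265 → step 7: x=-0.013, v=-0.093, θ=-0.002, ω=0.069
apply F[7]=+0.297 → step 8: x=-0.015, v=-0.087, θ=-0.001, ω=0.062
apply F[8]=+0.309 → step 9: x=-0.017, v=-0.081, θ=-0.000, ω=0.055
apply F[9]=+0.309 → step 10: x=-0.018, v=-0.075, θ=0.001, ω=0.048
apply F[10]=+0.302 → step 11: x=-0.020, v=-0.069, θ=0.002, ω=0.041
apply F[11]=+0.289 → step 12: x=-0.021, v=-0.063, θ=0.003, ω=0.035
apply F[12]=+0.275 → step 13: x=-0.022, v=-0.058, θ=0.003, ω=0.030
apply F[13]=+0.260 → step 14: x=-0.023, v=-0.053, θ=0.004, ω=0.025
apply F[14]=+0.245 → step 15: x=-0.024, v=-0.048, θ=0.004, ω=0.021
apply F[15]=+0.230 → step 16: x=-0.025, v=-0.044, θ=0.005, ω=0.017
apply F[16]=+0.216 → step 17: x=-0.026, v=-0.040, θ=0.005, ω=0.014
apply F[17]=+0.202 → step 18: x=-0.027, v=-0.037, θ=0.005, ω=0.011
apply F[18]=+0.190 → step 19: x=-0.028, v=-0.034, θ=0.005, ω=0.008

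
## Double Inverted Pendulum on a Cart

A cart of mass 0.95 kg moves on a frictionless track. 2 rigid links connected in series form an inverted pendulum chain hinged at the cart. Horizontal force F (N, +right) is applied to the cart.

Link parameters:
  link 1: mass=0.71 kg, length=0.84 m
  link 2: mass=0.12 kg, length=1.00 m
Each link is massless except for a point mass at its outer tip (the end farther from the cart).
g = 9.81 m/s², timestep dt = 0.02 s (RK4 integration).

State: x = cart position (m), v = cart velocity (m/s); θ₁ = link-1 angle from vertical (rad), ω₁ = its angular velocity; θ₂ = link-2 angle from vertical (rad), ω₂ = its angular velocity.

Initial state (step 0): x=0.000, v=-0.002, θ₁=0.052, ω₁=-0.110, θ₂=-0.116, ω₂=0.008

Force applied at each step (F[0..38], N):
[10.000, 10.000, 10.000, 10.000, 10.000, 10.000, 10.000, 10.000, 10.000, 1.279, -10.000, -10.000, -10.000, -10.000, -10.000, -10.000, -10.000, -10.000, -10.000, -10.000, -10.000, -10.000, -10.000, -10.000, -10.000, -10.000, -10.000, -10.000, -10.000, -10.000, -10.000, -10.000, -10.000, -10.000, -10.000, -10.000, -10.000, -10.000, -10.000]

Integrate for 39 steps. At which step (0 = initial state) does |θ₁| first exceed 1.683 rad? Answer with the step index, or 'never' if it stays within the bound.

apply F[0]=+10.000 → step 1: x=0.002, v=0.200, θ₁=0.048, ω₁=-0.331, θ₂=-0.116, ω₂=-0.032
apply F[1]=+10.000 → step 2: x=0.008, v=0.402, θ₁=0.039, ω₁=-0.556, θ₂=-0.117, ω₂=-0.069
apply F[2]=+10.000 → step 3: x=0.018, v=0.607, θ₁=0.025, ω₁=-0.787, θ₂=-0.119, ω₂=-0.103
apply F[3]=+10.000 → step 4: x=0.032, v=0.815, θ₁=0.007, ω₁=-1.025, θ₂=-0.121, ω₂=-0.133
apply F[4]=+10.000 → step 5: x=0.051, v=1.026, θ₁=-0.016, ω₁=-1.273, θ₂=-0.124, ω₂=-0.156
apply F[5]=+10.000 → step 6: x=0.073, v=1.241, θ₁=-0.044, ω₁=-1.532, θ₂=-0.128, ω₂=-0.174
apply F[6]=+10.000 → step 7: x=0.100, v=1.458, θ₁=-0.077, ω₁=-1.803, θ₂=-0.131, ω₂=-0.185
apply F[7]=+10.000 → step 8: x=0.132, v=1.678, θ₁=-0.116, ω₁=-2.085, θ₂=-0.135, ω₂=-0.190
apply F[8]=+10.000 → step 9: x=0.168, v=1.898, θ₁=-0.161, ω₁=-2.376, θ₂=-0.139, ω₂=-0.190
apply F[9]=+1.279 → step 10: x=0.206, v=1.939, θ₁=-0.209, ω₁=-2.468, θ₂=-0.142, ω₂=-0.186
apply F[10]=-10.000 → step 11: x=0.243, v=1.756, θ₁=-0.257, ω₁=-2.312, θ₂=-0.146, ω₂=-0.171
apply F[11]=-10.000 → step 12: x=0.276, v=1.582, θ₁=-0.302, ω₁=-2.182, θ₂=-0.149, ω₂=-0.148
apply F[12]=-10.000 → step 13: x=0.306, v=1.417, θ₁=-0.344, ω₁=-2.074, θ₂=-0.152, ω₂=-0.116
apply F[13]=-10.000 → step 14: x=0.333, v=1.259, θ₁=-0.385, ω₁=-1.989, θ₂=-0.154, ω₂=-0.074
apply F[14]=-10.000 → step 15: x=0.357, v=1.108, θ₁=-0.424, ω₁=-1.924, θ₂=-0.155, ω₂=-0.024
apply F[15]=-10.000 → step 16: x=0.377, v=0.963, θ₁=-0.462, ω₁=-1.878, θ₂=-0.155, ω₂=0.035
apply F[16]=-10.000 → step 17: x=0.395, v=0.824, θ₁=-0.499, ω₁=-1.850, θ₂=-0.153, ω₂=0.101
apply F[17]=-10.000 → step 18: x=0.410, v=0.690, θ₁=-0.536, ω₁=-1.839, θ₂=-0.151, ω₂=0.174
apply F[18]=-10.000 → step 19: x=0.423, v=0.559, θ₁=-0.573, ω₁=-1.842, θ₂=-0.146, ω₂=0.255
apply F[19]=-10.000 → step 20: x=0.433, v=0.432, θ₁=-0.610, ω₁=-1.860, θ₂=-0.140, ω₂=0.341
apply F[20]=-10.000 → step 21: x=0.440, v=0.307, θ₁=-0.647, ω₁=-1.890, θ₂=-0.133, ω₂=0.433
apply F[21]=-10.000 → step 22: x=0.445, v=0.183, θ₁=-0.685, ω₁=-1.933, θ₂=-0.123, ω₂=0.530
apply F[22]=-10.000 → step 23: x=0.447, v=0.061, θ₁=-0.725, ω₁=-1.987, θ₂=-0.111, ω₂=0.630
apply F[23]=-10.000 → step 24: x=0.447, v=-0.061, θ₁=-0.765, ω₁=-2.052, θ₂=-0.098, ω₂=0.734
apply F[24]=-10.000 → step 25: x=0.445, v=-0.185, θ₁=-0.807, ω₁=-2.126, θ₂=-0.082, ω₂=0.840
apply F[25]=-10.000 → step 26: x=0.440, v=-0.309, θ₁=-0.850, ω₁=-2.209, θ₂=-0.064, ω₂=0.947
apply F[26]=-10.000 → step 27: x=0.433, v=-0.436, θ₁=-0.895, ω₁=-2.301, θ₂=-0.044, ω₂=1.053
apply F[27]=-10.000 → step 28: x=0.423, v=-0.567, θ₁=-0.942, ω₁=-2.400, θ₂=-0.022, ω₂=1.158
apply F[28]=-10.000 → step 29: x=0.410, v=-0.701, θ₁=-0.991, ω₁=-2.508, θ₂=0.002, ω₂=1.259
apply F[29]=-10.000 → step 30: x=0.394, v=-0.840, θ₁=-1.043, ω₁=-2.623, θ₂=0.028, ω₂=1.356
apply F[30]=-10.000 → step 31: x=0.376, v=-0.984, θ₁=-1.096, ω₁=-2.746, θ₂=0.056, ω₂=1.446
apply F[31]=-10.000 → step 32: x=0.355, v=-1.136, θ₁=-1.152, ω₁=-2.877, θ₂=0.086, ω₂=1.528
apply F[32]=-10.000 → step 33: x=0.331, v=-1.295, θ₁=-1.211, ω₁=-3.016, θ₂=0.117, ω₂=1.599
apply F[33]=-10.000 → step 34: x=0.303, v=-1.462, θ₁=-1.273, ω₁=-3.166, θ₂=0.150, ω₂=1.658
apply F[34]=-10.000 → step 35: x=0.272, v=-1.640, θ₁=-1.338, ω₁=-3.327, θ₂=0.184, ω₂=1.704
apply F[35]=-10.000 → step 36: x=0.237, v=-1.830, θ₁=-1.406, ω₁=-3.501, θ₂=0.218, ω₂=1.732
apply F[36]=-10.000 → step 37: x=0.199, v=-2.033, θ₁=-1.478, ω₁=-3.692, θ₂=0.253, ω₂=1.742
apply F[37]=-10.000 → step 38: x=0.156, v=-2.251, θ₁=-1.554, ω₁=-3.901, θ₂=0.287, ω₂=1.732
apply F[38]=-10.000 → step 39: x=0.109, v=-2.489, θ₁=-1.634, ω₁=-4.133, θ₂=0.322, ω₂=1.698
max |θ₁| = 1.634 ≤ 1.683 over all 40 states.

Answer: never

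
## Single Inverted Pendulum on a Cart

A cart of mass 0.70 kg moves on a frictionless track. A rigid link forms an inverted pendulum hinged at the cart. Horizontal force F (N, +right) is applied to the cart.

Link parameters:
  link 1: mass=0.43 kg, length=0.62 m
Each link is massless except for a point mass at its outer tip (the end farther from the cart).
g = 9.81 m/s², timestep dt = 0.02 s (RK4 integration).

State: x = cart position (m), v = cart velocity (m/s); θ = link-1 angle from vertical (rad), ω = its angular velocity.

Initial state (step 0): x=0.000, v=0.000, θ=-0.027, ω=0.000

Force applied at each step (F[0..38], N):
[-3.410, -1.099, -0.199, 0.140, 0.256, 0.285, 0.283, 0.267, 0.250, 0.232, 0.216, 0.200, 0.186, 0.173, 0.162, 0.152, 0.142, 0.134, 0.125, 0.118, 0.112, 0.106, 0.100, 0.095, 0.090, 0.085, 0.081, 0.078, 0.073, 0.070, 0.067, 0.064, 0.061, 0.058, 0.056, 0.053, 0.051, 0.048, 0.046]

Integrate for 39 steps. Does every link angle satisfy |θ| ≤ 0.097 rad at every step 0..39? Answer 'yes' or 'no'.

apply F[0]=-3.410 → step 1: x=-0.001, v=-0.094, θ=-0.026, ω=0.143
apply F[1]=-1.099 → step 2: x=-0.003, v=-0.123, θ=-0.022, ω=0.182
apply F[2]=-0.199 → step 3: x=-0.006, v=-0.126, θ=-0.019, ω=0.181
apply F[3]=+0.140 → step 4: x=-0.008, v=-0.120, θ=-0.015, ω=0.165
apply F[4]=+0.256 → step 5: x=-0.010, v=-0.111, θ=-0.012, ω=0.147
apply F[5]=+0.285 → step 6: x=-0.012, v=-0.101, θ=-0.009, ω=0.128
apply F[6]=+0.283 → step 7: x=-0.014, v=-0.092, θ=-0.007, ω=0.111
apply F[7]=+0.267 → step 8: x=-0.016, v=-0.084, θ=-0.005, ω=0.096
apply F[8]=+0.250 → step 9: x=-0.018, v=-0.076, θ=-0.003, ω=0.082
apply F[9]=+0.232 → step 10: x=-0.019, v=-0.070, θ=-0.002, ω=0.070
apply F[10]=+0.216 → step 11: x=-0.021, v=-0.063, θ=-0.000, ω=0.060
apply F[11]=+0.200 → step 12: x=-0.022, v=-0.058, θ=0.001, ω=0.051
apply F[12]=+0.186 → step 13: x=-0.023, v=-0.052, θ=0.002, ω=0.043
apply F[13]=+0.173 → step 14: x=-0.024, v=-0.048, θ=0.002, ω=0.036
apply F[14]=+0.162 → step 15: x=-0.025, v=-0.043, θ=0.003, ω=0.030
apply F[15]=+0.152 → step 16: x=-0.026, v=-0.039, θ=0.004, ω=0.024
apply F[16]=+0.142 → step 17: x=-0.026, v=-0.036, θ=0.004, ω=0.020
apply F[17]=+0.134 → step 18: x=-0.027, v=-0.033, θ=0.004, ω=0.016
apply F[18]=+0.125 → step 19: x=-0.028, v=-0.030, θ=0.005, ω=0.012
apply F[19]=+0.118 → step 20: x=-0.028, v=-0.027, θ=0.005, ω=0.010
apply F[20]=+0.112 → step 21: x=-0.029, v=-0.024, θ=0.005, ω=0.007
apply F[21]=+0.106 → step 22: x=-0.029, v=-0.022, θ=0.005, ω=0.005
apply F[22]=+0.100 → step 23: x=-0.030, v=-0.020, θ=0.005, ω=0.003
apply F[23]=+0.095 → step 24: x=-0.030, v=-0.018, θ=0.005, ω=0.001
apply F[24]=+0.090 → step 25: x=-0.030, v=-0.016, θ=0.005, ω=-0.000
apply F[25]=+0.085 → step 26: x=-0.031, v=-0.014, θ=0.005, ω=-0.001
apply F[26]=+0.081 → step 27: x=-0.031, v=-0.012, θ=0.005, ω=-0.002
apply F[27]=+0.078 → step 28: x=-0.031, v=-0.011, θ=0.005, ω=-0.003
apply F[28]=+0.073 → step 29: x=-0.031, v=-0.009, θ=0.005, ω=-0.004
apply F[29]=+0.070 → step 30: x=-0.031, v=-0.008, θ=0.005, ω=-0.005
apply F[30]=+0.067 → step 31: x=-0.032, v=-0.006, θ=0.005, ω=-0.005
apply F[31]=+0.064 → step 32: x=-0.032, v=-0.005, θ=0.005, ω=-0.005
apply F[32]=+0.061 → step 33: x=-0.032, v=-0.004, θ=0.005, ω=-0.006
apply F[33]=+0.058 → step 34: x=-0.032, v=-0.003, θ=0.005, ω=-0.006
apply F[34]=+0.056 → step 35: x=-0.032, v=-0.002, θ=0.005, ω=-0.006
apply F[35]=+0.053 → step 36: x=-0.032, v=-0.001, θ=0.004, ω=-0.006
apply F[36]=+0.051 → step 37: x=-0.032, v=-0.000, θ=0.004, ω=-0.007
apply F[37]=+0.048 → step 38: x=-0.032, v=0.001, θ=0.004, ω=-0.007
apply F[38]=+0.046 → step 39: x=-0.032, v=0.002, θ=0.004, ω=-0.007
Max |angle| over trajectory = 0.027 rad; bound = 0.097 → within bound.

Answer: yes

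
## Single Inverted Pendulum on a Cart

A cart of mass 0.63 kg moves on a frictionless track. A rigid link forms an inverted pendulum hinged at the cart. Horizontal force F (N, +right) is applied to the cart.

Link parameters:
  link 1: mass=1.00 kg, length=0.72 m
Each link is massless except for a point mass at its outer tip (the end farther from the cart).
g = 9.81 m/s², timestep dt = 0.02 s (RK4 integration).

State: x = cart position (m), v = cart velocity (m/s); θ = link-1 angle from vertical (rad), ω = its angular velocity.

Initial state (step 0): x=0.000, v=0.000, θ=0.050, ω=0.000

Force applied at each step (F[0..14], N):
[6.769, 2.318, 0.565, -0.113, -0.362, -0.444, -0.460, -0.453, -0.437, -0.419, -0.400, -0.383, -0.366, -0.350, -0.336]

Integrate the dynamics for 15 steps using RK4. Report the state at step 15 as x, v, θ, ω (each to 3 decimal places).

apply F[0]=+6.769 → step 1: x=0.002, v=0.199, θ=0.047, ω=-0.263
apply F[1]=+2.318 → step 2: x=0.007, v=0.259, θ=0.041, ω=-0.333
apply F[2]=+0.565 → step 3: x=0.012, v=0.265, θ=0.035, ω=-0.331
apply F[3]=-0.113 → step 4: x=0.017, v=0.251, θ=0.028, ω=-0.304
apply F[4]=-0.362 → step 5: x=0.022, v=0.232, θ=0.023, ω=-0.270
apply F[5]=-0.444 → step 6: x=0.026, v=0.212, θ=0.018, ω=-0.237
apply F[6]=-0.460 → step 7: x=0.030, v=0.192, θ=0.013, ω=-0.206
apply F[7]=-0.453 → step 8: x=0.034, v=0.174, θ=0.009, ω=-0.178
apply F[8]=-0.437 → step 9: x=0.037, v=0.158, θ=0.006, ω=-0.153
apply F[9]=-0.419 → step 10: x=0.040, v=0.143, θ=0.003, ω=-0.131
apply F[10]=-0.400 → step 11: x=0.043, v=0.130, θ=0.001, ω=-0.112
apply F[11]=-0.383 → step 12: x=0.045, v=0.118, θ=-0.001, ω=-0.095
apply F[12]=-0.366 → step 13: x=0.048, v=0.107, θ=-0.003, ω=-0.081
apply F[13]=-0.350 → step 14: x=0.050, v=0.097, θ=-0.005, ω=-0.068
apply F[14]=-0.336 → step 15: x=0.052, v=0.088, θ=-0.006, ω=-0.057

Answer: x=0.052, v=0.088, θ=-0.006, ω=-0.057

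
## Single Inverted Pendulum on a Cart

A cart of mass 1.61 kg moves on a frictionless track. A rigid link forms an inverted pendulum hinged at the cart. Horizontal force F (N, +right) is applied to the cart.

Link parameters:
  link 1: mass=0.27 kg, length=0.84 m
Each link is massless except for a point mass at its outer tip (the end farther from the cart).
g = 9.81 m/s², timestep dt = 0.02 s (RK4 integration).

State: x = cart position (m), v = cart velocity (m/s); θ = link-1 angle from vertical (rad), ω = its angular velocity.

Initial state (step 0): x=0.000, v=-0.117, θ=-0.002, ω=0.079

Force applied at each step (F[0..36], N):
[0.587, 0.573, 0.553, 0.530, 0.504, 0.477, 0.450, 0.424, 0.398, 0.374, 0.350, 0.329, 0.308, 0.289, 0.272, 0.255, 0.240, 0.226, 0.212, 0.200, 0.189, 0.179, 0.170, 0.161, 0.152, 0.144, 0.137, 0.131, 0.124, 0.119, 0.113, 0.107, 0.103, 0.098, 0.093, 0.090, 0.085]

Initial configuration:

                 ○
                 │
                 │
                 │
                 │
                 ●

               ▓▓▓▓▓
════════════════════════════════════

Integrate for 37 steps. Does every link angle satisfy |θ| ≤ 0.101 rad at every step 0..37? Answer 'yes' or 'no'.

apply F[0]=+0.587 → step 1: x=-0.002, v=-0.110, θ=-0.001, ω=0.070
apply F[1]=+0.573 → step 2: x=-0.004, v=-0.103, θ=0.001, ω=0.062
apply F[2]=+0.553 → step 3: x=-0.006, v=-0.096, θ=0.002, ω=0.054
apply F[3]=+0.530 → step 4: x=-0.008, v=-0.089, θ=0.003, ω=0.047
apply F[4]=+0.504 → step 5: x=-0.010, v=-0.083, θ=0.004, ω=0.040
apply F[5]=+0.477 → step 6: x=-0.012, v=-0.077, θ=0.005, ω=0.034
apply F[6]=+0.450 → step 7: x=-0.013, v=-0.072, θ=0.005, ω=0.029
apply F[7]=+0.424 → step 8: x=-0.014, v=-0.067, θ=0.006, ω=0.024
apply F[8]=+0.398 → step 9: x=-0.016, v=-0.062, θ=0.006, ω=0.020
apply F[9]=+0.374 → step 10: x=-0.017, v=-0.058, θ=0.007, ω=0.016
apply F[10]=+0.350 → step 11: x=-0.018, v=-0.053, θ=0.007, ω=0.013
apply F[11]=+0.329 → step 12: x=-0.019, v=-0.050, θ=0.007, ω=0.010
apply F[12]=+0.308 → step 13: x=-0.020, v=-0.046, θ=0.007, ω=0.007
apply F[13]=+0.289 → step 14: x=-0.021, v=-0.043, θ=0.007, ω=0.005
apply F[14]=+0.272 → step 15: x=-0.022, v=-0.040, θ=0.007, ω=0.003
apply F[15]=+0.255 → step 16: x=-0.022, v=-0.037, θ=0.007, ω=0.001
apply F[16]=+0.240 → step 17: x=-0.023, v=-0.034, θ=0.007, ω=-0.001
apply F[17]=+0.226 → step 18: x=-0.024, v=-0.031, θ=0.007, ω=-0.002
apply F[18]=+0.212 → step 19: x=-0.024, v=-0.029, θ=0.007, ω=-0.003
apply F[19]=+0.200 → step 20: x=-0.025, v=-0.027, θ=0.007, ω=-0.004
apply F[20]=+0.189 → step 21: x=-0.026, v=-0.025, θ=0.007, ω=-0.005
apply F[21]=+0.179 → step 22: x=-0.026, v=-0.023, θ=0.007, ω=-0.005
apply F[22]=+0.170 → step 23: x=-0.026, v=-0.021, θ=0.007, ω=-0.006
apply F[23]=+0.161 → step 24: x=-0.027, v=-0.019, θ=0.007, ω=-0.007
apply F[24]=+0.152 → step 25: x=-0.027, v=-0.017, θ=0.007, ω=-0.007
apply F[25]=+0.144 → step 26: x=-0.027, v=-0.016, θ=0.007, ω=-0.007
apply F[26]=+0.137 → step 27: x=-0.028, v=-0.014, θ=0.006, ω=-0.007
apply F[27]=+0.131 → step 28: x=-0.028, v=-0.013, θ=0.006, ω=-0.008
apply F[28]=+0.124 → step 29: x=-0.028, v=-0.011, θ=0.006, ω=-0.008
apply F[29]=+0.119 → step 30: x=-0.029, v=-0.010, θ=0.006, ω=-0.008
apply F[30]=+0.113 → step 31: x=-0.029, v=-0.009, θ=0.006, ω=-0.008
apply F[31]=+0.107 → step 32: x=-0.029, v=-0.008, θ=0.006, ω=-0.008
apply F[32]=+0.103 → step 33: x=-0.029, v=-0.007, θ=0.005, ω=-0.008
apply F[33]=+0.098 → step 34: x=-0.029, v=-0.006, θ=0.005, ω=-0.008
apply F[34]=+0.093 → step 35: x=-0.029, v=-0.005, θ=0.005, ω=-0.008
apply F[35]=+0.090 → step 36: x=-0.029, v=-0.004, θ=0.005, ω=-0.008
apply F[36]=+0.085 → step 37: x=-0.029, v=-0.003, θ=0.005, ω=-0.008
Max |angle| over trajectory = 0.007 rad; bound = 0.101 → within bound.

Answer: yes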